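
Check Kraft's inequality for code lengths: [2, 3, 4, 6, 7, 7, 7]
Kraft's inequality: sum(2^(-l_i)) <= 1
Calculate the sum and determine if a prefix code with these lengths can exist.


Sum = 2^(-2) + 2^(-3) + 2^(-4) + 2^(-6) + 2^(-7) + 2^(-7) + 2^(-7)
    = 0.25 + 0.125 + 0.0625 + 0.015625 + 0.0078125 + 0.0078125 + 0.0078125
    = 61/128 = 0.4765625
Since 0.4765625 <= 1, Kraft's inequality IS satisfied.
A prefix code with these lengths CAN exist.

Kraft sum = 0.4765625. Satisfied.


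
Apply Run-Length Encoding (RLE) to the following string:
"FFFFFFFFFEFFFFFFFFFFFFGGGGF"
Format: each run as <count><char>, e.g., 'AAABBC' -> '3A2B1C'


Scanning runs left to right:
  i=0: run of 'F' x 9 -> '9F'
  i=9: run of 'E' x 1 -> '1E'
  i=10: run of 'F' x 12 -> '12F'
  i=22: run of 'G' x 4 -> '4G'
  i=26: run of 'F' x 1 -> '1F'

RLE = 9F1E12F4G1F


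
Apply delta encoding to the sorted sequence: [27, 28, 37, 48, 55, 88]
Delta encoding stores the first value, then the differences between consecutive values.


First value: 27
Deltas:
  28 - 27 = 1
  37 - 28 = 9
  48 - 37 = 11
  55 - 48 = 7
  88 - 55 = 33


Delta encoded: [27, 1, 9, 11, 7, 33]


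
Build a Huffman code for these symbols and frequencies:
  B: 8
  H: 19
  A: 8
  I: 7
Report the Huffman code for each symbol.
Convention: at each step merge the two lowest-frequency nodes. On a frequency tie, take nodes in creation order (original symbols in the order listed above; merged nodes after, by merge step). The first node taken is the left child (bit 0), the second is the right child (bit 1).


Huffman tree construction:
Step 1: Merge I(7) + B(8) = 15
Step 2: Merge A(8) + (I+B)(15) = 23
Step 3: Merge H(19) + (A+(I+B))(23) = 42
Read each symbol's code off the tree from the root (left child = 0, right child = 1).

Codes:
  B: 111 (length 3)
  H: 0 (length 1)
  A: 10 (length 2)
  I: 110 (length 3)
Average code length: 80/42 = 1.9048 bits/symbol


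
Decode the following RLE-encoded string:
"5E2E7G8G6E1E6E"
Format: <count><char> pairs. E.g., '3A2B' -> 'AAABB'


Expanding each <count><char> pair:
  5E -> 'EEEEE'
  2E -> 'EE'
  7G -> 'GGGGGGG'
  8G -> 'GGGGGGGG'
  6E -> 'EEEEEE'
  1E -> 'E'
  6E -> 'EEEEEE'

Decoded = EEEEEEEGGGGGGGGGGGGGGGEEEEEEEEEEEEE


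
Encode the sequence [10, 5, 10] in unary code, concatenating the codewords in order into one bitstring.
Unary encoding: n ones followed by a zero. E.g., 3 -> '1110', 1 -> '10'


Encode each number as n ones followed by a terminating 0:
  10 -> 11111111110 (11 bits)
  5 -> 111110 (6 bits)
  10 -> 11111111110 (11 bits)
Total length = 11 + 6 + 11 = 28 bits.

Unary([10, 5, 10]) = 1111111111011111011111111110 (28 bits)


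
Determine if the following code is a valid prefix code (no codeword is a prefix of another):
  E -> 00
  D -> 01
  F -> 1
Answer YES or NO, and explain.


Checking each pair (does one codeword prefix another?):
  E='00' vs D='01': no prefix
  E='00' vs F='1': no prefix
  D='01' vs E='00': no prefix
  D='01' vs F='1': no prefix
  F='1' vs E='00': no prefix
  F='1' vs D='01': no prefix
No violation found over all pairs.

YES -- this is a valid prefix code. No codeword is a prefix of any other codeword.


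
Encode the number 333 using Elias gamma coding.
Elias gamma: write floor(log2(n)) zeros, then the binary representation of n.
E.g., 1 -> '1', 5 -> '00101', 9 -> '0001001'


num_bits = floor(log2(333)) + 1 = 9
leading_zeros = num_bits - 1 = 8
binary(333) = 101001101

Elias gamma(333) = '00000000' + '101001101' = 00000000101001101 (17 bits)


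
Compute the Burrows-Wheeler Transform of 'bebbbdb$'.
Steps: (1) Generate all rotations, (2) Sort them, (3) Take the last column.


Rotations (sorted):
  0: $bebbbdb -> last char: b
  1: b$bebbbd -> last char: d
  2: bbbdb$be -> last char: e
  3: bbdb$beb -> last char: b
  4: bdb$bebb -> last char: b
  5: bebbbdb$ -> last char: $
  6: db$bebbb -> last char: b
  7: ebbbdb$b -> last char: b


BWT = bdebb$bb


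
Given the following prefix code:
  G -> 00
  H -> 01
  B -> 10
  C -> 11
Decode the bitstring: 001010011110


Decoding step by step:
Bits 00 -> G
Bits 10 -> B
Bits 10 -> B
Bits 01 -> H
Bits 11 -> C
Bits 10 -> B


Decoded message: GBBHCB


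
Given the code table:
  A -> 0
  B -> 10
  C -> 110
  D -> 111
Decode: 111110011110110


Decoding:
111 -> D
110 -> C
0 -> A
111 -> D
10 -> B
110 -> C


Result: DCADBC


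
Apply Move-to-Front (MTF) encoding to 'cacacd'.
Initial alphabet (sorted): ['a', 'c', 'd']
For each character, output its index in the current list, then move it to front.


MTF encoding:
'c': index 1 in ['a', 'c', 'd'] -> ['c', 'a', 'd']
'a': index 1 in ['c', 'a', 'd'] -> ['a', 'c', 'd']
'c': index 1 in ['a', 'c', 'd'] -> ['c', 'a', 'd']
'a': index 1 in ['c', 'a', 'd'] -> ['a', 'c', 'd']
'c': index 1 in ['a', 'c', 'd'] -> ['c', 'a', 'd']
'd': index 2 in ['c', 'a', 'd'] -> ['d', 'c', 'a']


Output: [1, 1, 1, 1, 1, 2]


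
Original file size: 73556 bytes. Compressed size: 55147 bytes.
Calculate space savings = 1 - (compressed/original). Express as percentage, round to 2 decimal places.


ratio = compressed/original = 55147/73556 = 0.749728
savings = 1 - ratio = 1 - 0.749728 = 0.250272
as a percentage: 0.250272 * 100 = 25.03%

Space savings = 1 - 55147/73556 = 25.03%


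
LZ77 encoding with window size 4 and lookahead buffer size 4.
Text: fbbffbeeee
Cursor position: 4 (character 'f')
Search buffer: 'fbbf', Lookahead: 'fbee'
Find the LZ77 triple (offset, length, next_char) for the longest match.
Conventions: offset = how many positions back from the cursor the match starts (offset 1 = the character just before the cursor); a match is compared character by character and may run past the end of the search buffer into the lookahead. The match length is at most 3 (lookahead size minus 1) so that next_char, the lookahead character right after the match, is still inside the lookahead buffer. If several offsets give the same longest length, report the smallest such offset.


Try each offset into the search buffer:
  offset=1 (pos 3, char 'f'): match length 1
  offset=2 (pos 2, char 'b'): match length 0
  offset=3 (pos 1, char 'b'): match length 0
  offset=4 (pos 0, char 'f'): match length 2
Longest match has length 2 at offset 4.
next_char = character at position 4 + 2 = 6 -> 'e'

Best match: offset=4, length=2 (matching 'fb' starting at position 0)
LZ77 triple: (4, 2, 'e')


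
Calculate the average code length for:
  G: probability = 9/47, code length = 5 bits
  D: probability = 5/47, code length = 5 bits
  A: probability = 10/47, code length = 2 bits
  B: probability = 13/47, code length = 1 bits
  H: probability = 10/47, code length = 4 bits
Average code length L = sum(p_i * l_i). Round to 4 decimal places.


Weighted contributions p_i * l_i:
  G: (9/47) * 5 = 45/47
  D: (5/47) * 5 = 25/47
  A: (10/47) * 2 = 20/47
  B: (13/47) * 1 = 13/47
  H: (10/47) * 4 = 40/47
Sum = (45 + 25 + 20 + 13 + 40)/47 = 143/47

L = 143/47 = 3.0426 bits/symbol


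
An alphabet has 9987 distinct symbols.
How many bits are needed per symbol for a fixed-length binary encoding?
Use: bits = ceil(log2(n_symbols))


log2(9987) = 13.2858
Bracket: 2^13 = 8192 < 9987 <= 2^14 = 16384
So ceil(log2(9987)) = 14

bits = ceil(log2(9987)) = ceil(13.2858) = 14 bits


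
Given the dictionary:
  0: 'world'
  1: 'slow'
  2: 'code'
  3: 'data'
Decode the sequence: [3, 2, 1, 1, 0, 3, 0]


Look up each index in the dictionary:
  3 -> 'data'
  2 -> 'code'
  1 -> 'slow'
  1 -> 'slow'
  0 -> 'world'
  3 -> 'data'
  0 -> 'world'

Decoded: "data code slow slow world data world"


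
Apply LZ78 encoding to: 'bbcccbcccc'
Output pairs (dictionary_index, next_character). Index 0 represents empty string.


LZ78 encoding steps:
Dictionary: {0: ''}
Step 1: w='' (idx 0), next='b' -> output (0, 'b'), add 'b' as idx 1
Step 2: w='b' (idx 1), next='c' -> output (1, 'c'), add 'bc' as idx 2
Step 3: w='' (idx 0), next='c' -> output (0, 'c'), add 'c' as idx 3
Step 4: w='c' (idx 3), next='b' -> output (3, 'b'), add 'cb' as idx 4
Step 5: w='c' (idx 3), next='c' -> output (3, 'c'), add 'cc' as idx 5
Step 6: w='cc' (idx 5), end of input -> output (5, '')


Encoded: [(0, 'b'), (1, 'c'), (0, 'c'), (3, 'b'), (3, 'c'), (5, '')]


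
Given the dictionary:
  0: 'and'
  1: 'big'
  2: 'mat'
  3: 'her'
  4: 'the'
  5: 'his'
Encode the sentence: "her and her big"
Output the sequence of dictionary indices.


Look up each word in the dictionary:
  'her' -> 3
  'and' -> 0
  'her' -> 3
  'big' -> 1

Encoded: [3, 0, 3, 1]


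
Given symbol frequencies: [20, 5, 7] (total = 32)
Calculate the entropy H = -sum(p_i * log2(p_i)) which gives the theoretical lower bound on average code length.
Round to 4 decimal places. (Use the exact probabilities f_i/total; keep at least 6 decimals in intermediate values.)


Per-symbol terms -p_i * log2(p_i) with p_i = f_i/32:
  p = 20/32 = 0.625000: log2(p) = -0.678072, -p*log2(p) = 0.423795
  p = 5/32 = 0.156250: log2(p) = -2.678072, -p*log2(p) = 0.418449
  p = 7/32 = 0.218750: log2(p) = -2.192645, -p*log2(p) = 0.479641
H = 0.423795 + 0.418449 + 0.479641 = 1.321885

H = 1.3219 bits/symbol


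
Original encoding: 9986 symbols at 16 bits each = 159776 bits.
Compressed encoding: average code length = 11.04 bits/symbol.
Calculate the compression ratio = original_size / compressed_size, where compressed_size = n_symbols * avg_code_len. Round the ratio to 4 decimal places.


original_size = n_symbols * orig_bits = 9986 * 16 = 159776 bits
compressed_size = n_symbols * avg_code_len = 9986 * 11.04 = 110245.44 bits
ratio = original_size / compressed_size = 159776 / 110245.44 = 1.4493

Compression ratio = 1.4493


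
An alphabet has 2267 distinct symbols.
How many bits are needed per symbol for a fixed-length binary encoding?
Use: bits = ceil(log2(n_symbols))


log2(2267) = 11.1466
Bracket: 2^11 = 2048 < 2267 <= 2^12 = 4096
So ceil(log2(2267)) = 12

bits = ceil(log2(2267)) = ceil(11.1466) = 12 bits


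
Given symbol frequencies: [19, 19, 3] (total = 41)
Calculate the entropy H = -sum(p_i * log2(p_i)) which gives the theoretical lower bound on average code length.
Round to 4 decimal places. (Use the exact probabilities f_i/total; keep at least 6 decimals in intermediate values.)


Per-symbol terms -p_i * log2(p_i) with p_i = f_i/41:
  p = 19/41 = 0.463415: log2(p) = -1.109624, -p*log2(p) = 0.514216
  p = 19/41 = 0.463415: log2(p) = -1.109624, -p*log2(p) = 0.514216
  p = 3/41 = 0.073171: log2(p) = -3.772590, -p*log2(p) = 0.276043
H = 0.514216 + 0.514216 + 0.276043 = 1.304475

H = 1.3045 bits/symbol


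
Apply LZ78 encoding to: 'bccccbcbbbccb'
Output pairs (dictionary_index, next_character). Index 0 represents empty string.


LZ78 encoding steps:
Dictionary: {0: ''}
Step 1: w='' (idx 0), next='b' -> output (0, 'b'), add 'b' as idx 1
Step 2: w='' (idx 0), next='c' -> output (0, 'c'), add 'c' as idx 2
Step 3: w='c' (idx 2), next='c' -> output (2, 'c'), add 'cc' as idx 3
Step 4: w='c' (idx 2), next='b' -> output (2, 'b'), add 'cb' as idx 4
Step 5: w='cb' (idx 4), next='b' -> output (4, 'b'), add 'cbb' as idx 5
Step 6: w='b' (idx 1), next='c' -> output (1, 'c'), add 'bc' as idx 6
Step 7: w='cb' (idx 4), end of input -> output (4, '')


Encoded: [(0, 'b'), (0, 'c'), (2, 'c'), (2, 'b'), (4, 'b'), (1, 'c'), (4, '')]


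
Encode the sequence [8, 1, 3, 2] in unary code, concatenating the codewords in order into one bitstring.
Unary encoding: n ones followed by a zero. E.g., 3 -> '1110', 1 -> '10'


Encode each number as n ones followed by a terminating 0:
  8 -> 111111110 (9 bits)
  1 -> 10 (2 bits)
  3 -> 1110 (4 bits)
  2 -> 110 (3 bits)
Total length = 9 + 2 + 4 + 3 = 18 bits.

Unary([8, 1, 3, 2]) = 111111110101110110 (18 bits)


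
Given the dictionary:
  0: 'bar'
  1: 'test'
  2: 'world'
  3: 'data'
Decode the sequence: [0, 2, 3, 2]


Look up each index in the dictionary:
  0 -> 'bar'
  2 -> 'world'
  3 -> 'data'
  2 -> 'world'

Decoded: "bar world data world"


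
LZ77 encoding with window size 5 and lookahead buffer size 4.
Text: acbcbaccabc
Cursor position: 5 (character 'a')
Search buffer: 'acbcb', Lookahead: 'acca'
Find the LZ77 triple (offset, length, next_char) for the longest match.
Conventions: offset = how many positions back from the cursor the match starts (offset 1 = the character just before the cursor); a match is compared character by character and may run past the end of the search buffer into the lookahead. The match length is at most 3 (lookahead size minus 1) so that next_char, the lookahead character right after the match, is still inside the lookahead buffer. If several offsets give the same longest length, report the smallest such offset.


Try each offset into the search buffer:
  offset=1 (pos 4, char 'b'): match length 0
  offset=2 (pos 3, char 'c'): match length 0
  offset=3 (pos 2, char 'b'): match length 0
  offset=4 (pos 1, char 'c'): match length 0
  offset=5 (pos 0, char 'a'): match length 2
Longest match has length 2 at offset 5.
next_char = character at position 5 + 2 = 7 -> 'c'

Best match: offset=5, length=2 (matching 'ac' starting at position 0)
LZ77 triple: (5, 2, 'c')


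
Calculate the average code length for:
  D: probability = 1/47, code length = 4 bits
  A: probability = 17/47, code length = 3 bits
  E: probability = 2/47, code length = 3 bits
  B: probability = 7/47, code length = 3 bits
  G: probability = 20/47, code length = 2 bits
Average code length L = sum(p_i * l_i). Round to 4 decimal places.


Weighted contributions p_i * l_i:
  D: (1/47) * 4 = 4/47
  A: (17/47) * 3 = 51/47
  E: (2/47) * 3 = 6/47
  B: (7/47) * 3 = 21/47
  G: (20/47) * 2 = 40/47
Sum = (4 + 51 + 6 + 21 + 40)/47 = 122/47

L = 122/47 = 2.5957 bits/symbol


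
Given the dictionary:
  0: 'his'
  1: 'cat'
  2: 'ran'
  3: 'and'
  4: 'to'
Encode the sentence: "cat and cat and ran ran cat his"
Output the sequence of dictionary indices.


Look up each word in the dictionary:
  'cat' -> 1
  'and' -> 3
  'cat' -> 1
  'and' -> 3
  'ran' -> 2
  'ran' -> 2
  'cat' -> 1
  'his' -> 0

Encoded: [1, 3, 1, 3, 2, 2, 1, 0]


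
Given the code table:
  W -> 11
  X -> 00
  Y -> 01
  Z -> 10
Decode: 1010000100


Decoding:
10 -> Z
10 -> Z
00 -> X
01 -> Y
00 -> X


Result: ZZXYX


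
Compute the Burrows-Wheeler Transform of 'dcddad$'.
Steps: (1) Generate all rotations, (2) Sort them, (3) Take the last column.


Rotations (sorted):
  0: $dcddad -> last char: d
  1: ad$dcdd -> last char: d
  2: cddad$d -> last char: d
  3: d$dcdda -> last char: a
  4: dad$dcd -> last char: d
  5: dcddad$ -> last char: $
  6: ddad$dc -> last char: c


BWT = dddad$c


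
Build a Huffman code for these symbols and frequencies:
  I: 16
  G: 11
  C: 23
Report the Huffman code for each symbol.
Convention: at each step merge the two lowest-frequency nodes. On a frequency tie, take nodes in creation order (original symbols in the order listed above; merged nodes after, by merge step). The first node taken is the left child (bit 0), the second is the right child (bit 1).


Huffman tree construction:
Step 1: Merge G(11) + I(16) = 27
Step 2: Merge C(23) + (G+I)(27) = 50
Read each symbol's code off the tree from the root (left child = 0, right child = 1).

Codes:
  I: 11 (length 2)
  G: 10 (length 2)
  C: 0 (length 1)
Average code length: 77/50 = 1.5400 bits/symbol


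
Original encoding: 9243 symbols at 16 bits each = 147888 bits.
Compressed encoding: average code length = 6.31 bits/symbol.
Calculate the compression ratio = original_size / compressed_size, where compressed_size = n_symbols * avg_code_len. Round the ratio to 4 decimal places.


original_size = n_symbols * orig_bits = 9243 * 16 = 147888 bits
compressed_size = n_symbols * avg_code_len = 9243 * 6.31 = 58323.33 bits
ratio = original_size / compressed_size = 147888 / 58323.33 = 2.5357

Compression ratio = 2.5357


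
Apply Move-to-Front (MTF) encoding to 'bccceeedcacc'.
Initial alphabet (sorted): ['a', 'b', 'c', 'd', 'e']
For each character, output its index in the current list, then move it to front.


MTF encoding:
'b': index 1 in ['a', 'b', 'c', 'd', 'e'] -> ['b', 'a', 'c', 'd', 'e']
'c': index 2 in ['b', 'a', 'c', 'd', 'e'] -> ['c', 'b', 'a', 'd', 'e']
'c': index 0 in ['c', 'b', 'a', 'd', 'e'] -> ['c', 'b', 'a', 'd', 'e']
'c': index 0 in ['c', 'b', 'a', 'd', 'e'] -> ['c', 'b', 'a', 'd', 'e']
'e': index 4 in ['c', 'b', 'a', 'd', 'e'] -> ['e', 'c', 'b', 'a', 'd']
'e': index 0 in ['e', 'c', 'b', 'a', 'd'] -> ['e', 'c', 'b', 'a', 'd']
'e': index 0 in ['e', 'c', 'b', 'a', 'd'] -> ['e', 'c', 'b', 'a', 'd']
'd': index 4 in ['e', 'c', 'b', 'a', 'd'] -> ['d', 'e', 'c', 'b', 'a']
'c': index 2 in ['d', 'e', 'c', 'b', 'a'] -> ['c', 'd', 'e', 'b', 'a']
'a': index 4 in ['c', 'd', 'e', 'b', 'a'] -> ['a', 'c', 'd', 'e', 'b']
'c': index 1 in ['a', 'c', 'd', 'e', 'b'] -> ['c', 'a', 'd', 'e', 'b']
'c': index 0 in ['c', 'a', 'd', 'e', 'b'] -> ['c', 'a', 'd', 'e', 'b']


Output: [1, 2, 0, 0, 4, 0, 0, 4, 2, 4, 1, 0]


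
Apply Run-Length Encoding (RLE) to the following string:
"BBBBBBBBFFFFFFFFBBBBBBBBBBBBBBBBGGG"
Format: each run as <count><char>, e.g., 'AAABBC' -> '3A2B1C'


Scanning runs left to right:
  i=0: run of 'B' x 8 -> '8B'
  i=8: run of 'F' x 8 -> '8F'
  i=16: run of 'B' x 16 -> '16B'
  i=32: run of 'G' x 3 -> '3G'

RLE = 8B8F16B3G


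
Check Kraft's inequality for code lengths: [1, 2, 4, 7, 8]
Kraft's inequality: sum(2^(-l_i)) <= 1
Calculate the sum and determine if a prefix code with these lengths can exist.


Sum = 2^(-1) + 2^(-2) + 2^(-4) + 2^(-7) + 2^(-8)
    = 0.5 + 0.25 + 0.0625 + 0.0078125 + 0.00390625
    = 211/256 = 0.82421875
Since 0.82421875 <= 1, Kraft's inequality IS satisfied.
A prefix code with these lengths CAN exist.

Kraft sum = 0.82421875. Satisfied.


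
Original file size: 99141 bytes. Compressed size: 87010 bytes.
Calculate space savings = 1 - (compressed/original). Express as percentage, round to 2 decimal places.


ratio = compressed/original = 87010/99141 = 0.877639
savings = 1 - ratio = 1 - 0.877639 = 0.122361
as a percentage: 0.122361 * 100 = 12.24%

Space savings = 1 - 87010/99141 = 12.24%


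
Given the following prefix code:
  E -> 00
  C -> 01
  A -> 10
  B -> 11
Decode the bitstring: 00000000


Decoding step by step:
Bits 00 -> E
Bits 00 -> E
Bits 00 -> E
Bits 00 -> E


Decoded message: EEEE


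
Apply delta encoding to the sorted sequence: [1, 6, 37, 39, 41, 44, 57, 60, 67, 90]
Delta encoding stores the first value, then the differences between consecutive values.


First value: 1
Deltas:
  6 - 1 = 5
  37 - 6 = 31
  39 - 37 = 2
  41 - 39 = 2
  44 - 41 = 3
  57 - 44 = 13
  60 - 57 = 3
  67 - 60 = 7
  90 - 67 = 23


Delta encoded: [1, 5, 31, 2, 2, 3, 13, 3, 7, 23]


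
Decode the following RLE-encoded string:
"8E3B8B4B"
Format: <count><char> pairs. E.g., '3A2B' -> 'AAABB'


Expanding each <count><char> pair:
  8E -> 'EEEEEEEE'
  3B -> 'BBB'
  8B -> 'BBBBBBBB'
  4B -> 'BBBB'

Decoded = EEEEEEEEBBBBBBBBBBBBBBB


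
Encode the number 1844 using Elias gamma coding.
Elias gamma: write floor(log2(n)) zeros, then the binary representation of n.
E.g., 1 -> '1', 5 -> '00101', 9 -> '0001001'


num_bits = floor(log2(1844)) + 1 = 11
leading_zeros = num_bits - 1 = 10
binary(1844) = 11100110100

Elias gamma(1844) = '0000000000' + '11100110100' = 000000000011100110100 (21 bits)


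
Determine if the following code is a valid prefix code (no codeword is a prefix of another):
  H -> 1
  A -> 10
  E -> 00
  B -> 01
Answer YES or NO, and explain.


Checking each pair (does one codeword prefix another?):
  H='1' vs A='10': prefix -- VIOLATION

NO -- this is NOT a valid prefix code. H (1) is a prefix of A (10).


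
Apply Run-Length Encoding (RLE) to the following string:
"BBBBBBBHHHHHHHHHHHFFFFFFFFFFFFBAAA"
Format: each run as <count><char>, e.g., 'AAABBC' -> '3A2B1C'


Scanning runs left to right:
  i=0: run of 'B' x 7 -> '7B'
  i=7: run of 'H' x 11 -> '11H'
  i=18: run of 'F' x 12 -> '12F'
  i=30: run of 'B' x 1 -> '1B'
  i=31: run of 'A' x 3 -> '3A'

RLE = 7B11H12F1B3A


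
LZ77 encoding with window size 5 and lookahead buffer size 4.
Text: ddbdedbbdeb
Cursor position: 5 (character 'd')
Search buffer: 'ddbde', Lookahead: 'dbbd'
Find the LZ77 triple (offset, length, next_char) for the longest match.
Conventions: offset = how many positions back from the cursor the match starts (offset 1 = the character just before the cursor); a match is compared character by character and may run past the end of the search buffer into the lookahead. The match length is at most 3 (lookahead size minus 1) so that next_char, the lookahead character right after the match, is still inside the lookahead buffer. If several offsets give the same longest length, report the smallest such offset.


Try each offset into the search buffer:
  offset=1 (pos 4, char 'e'): match length 0
  offset=2 (pos 3, char 'd'): match length 1
  offset=3 (pos 2, char 'b'): match length 0
  offset=4 (pos 1, char 'd'): match length 2
  offset=5 (pos 0, char 'd'): match length 1
Longest match has length 2 at offset 4.
next_char = character at position 5 + 2 = 7 -> 'b'

Best match: offset=4, length=2 (matching 'db' starting at position 1)
LZ77 triple: (4, 2, 'b')


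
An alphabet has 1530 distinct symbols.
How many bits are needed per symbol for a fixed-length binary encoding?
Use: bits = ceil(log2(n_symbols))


log2(1530) = 10.5793
Bracket: 2^10 = 1024 < 1530 <= 2^11 = 2048
So ceil(log2(1530)) = 11

bits = ceil(log2(1530)) = ceil(10.5793) = 11 bits


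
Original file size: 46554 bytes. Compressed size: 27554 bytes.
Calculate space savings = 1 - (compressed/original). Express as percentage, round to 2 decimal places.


ratio = compressed/original = 27554/46554 = 0.591872
savings = 1 - ratio = 1 - 0.591872 = 0.408128
as a percentage: 0.408128 * 100 = 40.81%

Space savings = 1 - 27554/46554 = 40.81%


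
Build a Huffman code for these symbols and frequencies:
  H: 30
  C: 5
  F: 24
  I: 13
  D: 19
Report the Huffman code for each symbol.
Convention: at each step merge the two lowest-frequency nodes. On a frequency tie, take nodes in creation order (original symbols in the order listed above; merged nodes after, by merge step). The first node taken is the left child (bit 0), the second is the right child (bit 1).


Huffman tree construction:
Step 1: Merge C(5) + I(13) = 18
Step 2: Merge (C+I)(18) + D(19) = 37
Step 3: Merge F(24) + H(30) = 54
Step 4: Merge ((C+I)+D)(37) + (F+H)(54) = 91
Read each symbol's code off the tree from the root (left child = 0, right child = 1).

Codes:
  H: 11 (length 2)
  C: 000 (length 3)
  F: 10 (length 2)
  I: 001 (length 3)
  D: 01 (length 2)
Average code length: 200/91 = 2.1978 bits/symbol


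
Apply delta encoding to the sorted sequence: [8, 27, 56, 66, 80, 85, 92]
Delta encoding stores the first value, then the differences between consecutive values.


First value: 8
Deltas:
  27 - 8 = 19
  56 - 27 = 29
  66 - 56 = 10
  80 - 66 = 14
  85 - 80 = 5
  92 - 85 = 7


Delta encoded: [8, 19, 29, 10, 14, 5, 7]


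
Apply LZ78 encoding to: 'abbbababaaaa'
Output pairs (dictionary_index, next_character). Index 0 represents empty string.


LZ78 encoding steps:
Dictionary: {0: ''}
Step 1: w='' (idx 0), next='a' -> output (0, 'a'), add 'a' as idx 1
Step 2: w='' (idx 0), next='b' -> output (0, 'b'), add 'b' as idx 2
Step 3: w='b' (idx 2), next='b' -> output (2, 'b'), add 'bb' as idx 3
Step 4: w='a' (idx 1), next='b' -> output (1, 'b'), add 'ab' as idx 4
Step 5: w='ab' (idx 4), next='a' -> output (4, 'a'), add 'aba' as idx 5
Step 6: w='a' (idx 1), next='a' -> output (1, 'a'), add 'aa' as idx 6
Step 7: w='a' (idx 1), end of input -> output (1, '')


Encoded: [(0, 'a'), (0, 'b'), (2, 'b'), (1, 'b'), (4, 'a'), (1, 'a'), (1, '')]


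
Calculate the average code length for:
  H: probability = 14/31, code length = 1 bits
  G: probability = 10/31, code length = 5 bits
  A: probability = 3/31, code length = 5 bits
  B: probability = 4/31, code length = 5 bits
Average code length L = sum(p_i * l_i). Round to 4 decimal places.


Weighted contributions p_i * l_i:
  H: (14/31) * 1 = 14/31
  G: (10/31) * 5 = 50/31
  A: (3/31) * 5 = 15/31
  B: (4/31) * 5 = 20/31
Sum = (14 + 50 + 15 + 20)/31 = 99/31

L = 99/31 = 3.1935 bits/symbol


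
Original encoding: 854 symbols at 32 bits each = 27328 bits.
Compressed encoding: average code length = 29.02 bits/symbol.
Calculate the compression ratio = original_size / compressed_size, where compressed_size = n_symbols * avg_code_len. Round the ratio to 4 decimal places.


original_size = n_symbols * orig_bits = 854 * 32 = 27328 bits
compressed_size = n_symbols * avg_code_len = 854 * 29.02 = 24783.08 bits
ratio = original_size / compressed_size = 27328 / 24783.08 = 1.1027

Compression ratio = 1.1027


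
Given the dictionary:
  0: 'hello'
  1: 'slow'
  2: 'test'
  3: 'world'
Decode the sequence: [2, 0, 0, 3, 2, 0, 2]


Look up each index in the dictionary:
  2 -> 'test'
  0 -> 'hello'
  0 -> 'hello'
  3 -> 'world'
  2 -> 'test'
  0 -> 'hello'
  2 -> 'test'

Decoded: "test hello hello world test hello test"


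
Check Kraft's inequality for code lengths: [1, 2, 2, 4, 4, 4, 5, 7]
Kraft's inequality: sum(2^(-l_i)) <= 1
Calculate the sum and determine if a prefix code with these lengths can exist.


Sum = 2^(-1) + 2^(-2) + 2^(-2) + 2^(-4) + 2^(-4) + 2^(-4) + 2^(-5) + 2^(-7)
    = 0.5 + 0.25 + 0.25 + 0.0625 + 0.0625 + 0.0625 + 0.03125 + 0.0078125
    = 157/128 = 1.2265625
Since 1.2265625 > 1, Kraft's inequality is NOT satisfied.
A prefix code with these lengths CANNOT exist.

Kraft sum = 1.2265625. Not satisfied.


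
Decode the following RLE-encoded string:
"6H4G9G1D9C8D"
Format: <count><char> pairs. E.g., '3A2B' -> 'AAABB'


Expanding each <count><char> pair:
  6H -> 'HHHHHH'
  4G -> 'GGGG'
  9G -> 'GGGGGGGGG'
  1D -> 'D'
  9C -> 'CCCCCCCCC'
  8D -> 'DDDDDDDD'

Decoded = HHHHHHGGGGGGGGGGGGGDCCCCCCCCCDDDDDDDD


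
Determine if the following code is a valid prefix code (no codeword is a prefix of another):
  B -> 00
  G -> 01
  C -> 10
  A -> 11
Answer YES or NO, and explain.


Checking each pair (does one codeword prefix another?):
  B='00' vs G='01': no prefix
  B='00' vs C='10': no prefix
  B='00' vs A='11': no prefix
  G='01' vs B='00': no prefix
  G='01' vs C='10': no prefix
  G='01' vs A='11': no prefix
  C='10' vs B='00': no prefix
  C='10' vs G='01': no prefix
  C='10' vs A='11': no prefix
  A='11' vs B='00': no prefix
  A='11' vs G='01': no prefix
  A='11' vs C='10': no prefix
No violation found over all pairs.

YES -- this is a valid prefix code. No codeword is a prefix of any other codeword.


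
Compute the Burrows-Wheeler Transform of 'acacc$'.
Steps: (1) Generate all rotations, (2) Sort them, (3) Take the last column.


Rotations (sorted):
  0: $acacc -> last char: c
  1: acacc$ -> last char: $
  2: acc$ac -> last char: c
  3: c$acac -> last char: c
  4: cacc$a -> last char: a
  5: cc$aca -> last char: a


BWT = c$ccaa


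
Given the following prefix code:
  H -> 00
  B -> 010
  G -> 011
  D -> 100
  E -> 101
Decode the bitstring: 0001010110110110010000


Decoding step by step:
Bits 00 -> H
Bits 010 -> B
Bits 101 -> E
Bits 101 -> E
Bits 101 -> E
Bits 100 -> D
Bits 100 -> D
Bits 00 -> H


Decoded message: HBEEEDDH


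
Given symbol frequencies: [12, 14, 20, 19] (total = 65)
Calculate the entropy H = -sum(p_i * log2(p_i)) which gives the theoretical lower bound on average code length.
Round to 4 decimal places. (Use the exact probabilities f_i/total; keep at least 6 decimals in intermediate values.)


Per-symbol terms -p_i * log2(p_i) with p_i = f_i/65:
  p = 12/65 = 0.184615: log2(p) = -2.437405, -p*log2(p) = 0.449983
  p = 14/65 = 0.215385: log2(p) = -2.215013, -p*log2(p) = 0.477080
  p = 20/65 = 0.307692: log2(p) = -1.700440, -p*log2(p) = 0.523212
  p = 19/65 = 0.292308: log2(p) = -1.774440, -p*log2(p) = 0.518683
H = 0.449983 + 0.477080 + 0.523212 + 0.518683 = 1.968958

H = 1.969 bits/symbol


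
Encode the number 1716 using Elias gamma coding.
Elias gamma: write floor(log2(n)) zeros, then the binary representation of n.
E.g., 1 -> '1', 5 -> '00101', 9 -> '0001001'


num_bits = floor(log2(1716)) + 1 = 11
leading_zeros = num_bits - 1 = 10
binary(1716) = 11010110100

Elias gamma(1716) = '0000000000' + '11010110100' = 000000000011010110100 (21 bits)


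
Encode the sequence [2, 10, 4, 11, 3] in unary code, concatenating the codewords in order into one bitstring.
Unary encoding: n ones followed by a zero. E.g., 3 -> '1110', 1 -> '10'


Encode each number as n ones followed by a terminating 0:
  2 -> 110 (3 bits)
  10 -> 11111111110 (11 bits)
  4 -> 11110 (5 bits)
  11 -> 111111111110 (12 bits)
  3 -> 1110 (4 bits)
Total length = 3 + 11 + 5 + 12 + 4 = 35 bits.

Unary([2, 10, 4, 11, 3]) = 11011111111110111101111111111101110 (35 bits)


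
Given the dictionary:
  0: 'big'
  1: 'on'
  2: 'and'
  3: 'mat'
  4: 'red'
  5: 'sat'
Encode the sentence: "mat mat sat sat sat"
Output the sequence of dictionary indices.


Look up each word in the dictionary:
  'mat' -> 3
  'mat' -> 3
  'sat' -> 5
  'sat' -> 5
  'sat' -> 5

Encoded: [3, 3, 5, 5, 5]


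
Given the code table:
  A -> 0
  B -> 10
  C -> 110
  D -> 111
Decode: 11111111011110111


Decoding:
111 -> D
111 -> D
110 -> C
111 -> D
10 -> B
111 -> D


Result: DDCDBD


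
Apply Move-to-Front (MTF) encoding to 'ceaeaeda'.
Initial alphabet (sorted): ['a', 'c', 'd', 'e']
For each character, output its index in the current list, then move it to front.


MTF encoding:
'c': index 1 in ['a', 'c', 'd', 'e'] -> ['c', 'a', 'd', 'e']
'e': index 3 in ['c', 'a', 'd', 'e'] -> ['e', 'c', 'a', 'd']
'a': index 2 in ['e', 'c', 'a', 'd'] -> ['a', 'e', 'c', 'd']
'e': index 1 in ['a', 'e', 'c', 'd'] -> ['e', 'a', 'c', 'd']
'a': index 1 in ['e', 'a', 'c', 'd'] -> ['a', 'e', 'c', 'd']
'e': index 1 in ['a', 'e', 'c', 'd'] -> ['e', 'a', 'c', 'd']
'd': index 3 in ['e', 'a', 'c', 'd'] -> ['d', 'e', 'a', 'c']
'a': index 2 in ['d', 'e', 'a', 'c'] -> ['a', 'd', 'e', 'c']


Output: [1, 3, 2, 1, 1, 1, 3, 2]


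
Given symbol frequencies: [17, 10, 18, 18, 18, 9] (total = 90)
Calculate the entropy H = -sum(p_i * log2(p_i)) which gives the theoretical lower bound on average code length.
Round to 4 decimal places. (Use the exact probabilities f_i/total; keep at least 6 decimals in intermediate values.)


Per-symbol terms -p_i * log2(p_i) with p_i = f_i/90:
  p = 17/90 = 0.188889: log2(p) = -2.404390, -p*log2(p) = 0.454163
  p = 10/90 = 0.111111: log2(p) = -3.169925, -p*log2(p) = 0.352214
  p = 18/90 = 0.200000: log2(p) = -2.321928, -p*log2(p) = 0.464386
  p = 18/90 = 0.200000: log2(p) = -2.321928, -p*log2(p) = 0.464386
  p = 18/90 = 0.200000: log2(p) = -2.321928, -p*log2(p) = 0.464386
  p = 9/90 = 0.100000: log2(p) = -3.321928, -p*log2(p) = 0.332193
H = 0.454163 + 0.352214 + 0.464386 + 0.464386 + 0.464386 + 0.332193 = 2.531728

H = 2.5317 bits/symbol


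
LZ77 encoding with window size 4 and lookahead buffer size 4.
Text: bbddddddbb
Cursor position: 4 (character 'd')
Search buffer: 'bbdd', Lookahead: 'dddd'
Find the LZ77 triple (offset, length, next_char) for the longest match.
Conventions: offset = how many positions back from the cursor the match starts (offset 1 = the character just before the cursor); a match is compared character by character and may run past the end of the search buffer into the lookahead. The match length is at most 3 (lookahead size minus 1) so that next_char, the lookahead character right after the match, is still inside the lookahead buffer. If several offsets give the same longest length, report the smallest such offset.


Try each offset into the search buffer:
  offset=1 (pos 3, char 'd'): match length 3
  offset=2 (pos 2, char 'd'): match length 3
  offset=3 (pos 1, char 'b'): match length 0
  offset=4 (pos 0, char 'b'): match length 0
Longest match has length 3, found at offsets 1, 2; take the smallest, offset 1.
next_char = character at position 4 + 3 = 7 -> 'd'

Best match: offset=1, length=3 (matching 'ddd' starting at position 3)
LZ77 triple: (1, 3, 'd')


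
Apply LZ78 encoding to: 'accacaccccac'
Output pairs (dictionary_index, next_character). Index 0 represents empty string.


LZ78 encoding steps:
Dictionary: {0: ''}
Step 1: w='' (idx 0), next='a' -> output (0, 'a'), add 'a' as idx 1
Step 2: w='' (idx 0), next='c' -> output (0, 'c'), add 'c' as idx 2
Step 3: w='c' (idx 2), next='a' -> output (2, 'a'), add 'ca' as idx 3
Step 4: w='ca' (idx 3), next='c' -> output (3, 'c'), add 'cac' as idx 4
Step 5: w='c' (idx 2), next='c' -> output (2, 'c'), add 'cc' as idx 5
Step 6: w='cac' (idx 4), end of input -> output (4, '')


Encoded: [(0, 'a'), (0, 'c'), (2, 'a'), (3, 'c'), (2, 'c'), (4, '')]


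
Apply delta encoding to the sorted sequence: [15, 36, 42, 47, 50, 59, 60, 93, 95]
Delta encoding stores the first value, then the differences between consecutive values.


First value: 15
Deltas:
  36 - 15 = 21
  42 - 36 = 6
  47 - 42 = 5
  50 - 47 = 3
  59 - 50 = 9
  60 - 59 = 1
  93 - 60 = 33
  95 - 93 = 2


Delta encoded: [15, 21, 6, 5, 3, 9, 1, 33, 2]


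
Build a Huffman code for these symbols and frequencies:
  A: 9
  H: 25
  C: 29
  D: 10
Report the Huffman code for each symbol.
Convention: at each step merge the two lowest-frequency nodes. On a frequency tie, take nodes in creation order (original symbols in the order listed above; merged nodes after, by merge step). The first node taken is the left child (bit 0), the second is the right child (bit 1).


Huffman tree construction:
Step 1: Merge A(9) + D(10) = 19
Step 2: Merge (A+D)(19) + H(25) = 44
Step 3: Merge C(29) + ((A+D)+H)(44) = 73
Read each symbol's code off the tree from the root (left child = 0, right child = 1).

Codes:
  A: 100 (length 3)
  H: 11 (length 2)
  C: 0 (length 1)
  D: 101 (length 3)
Average code length: 136/73 = 1.8630 bits/symbol


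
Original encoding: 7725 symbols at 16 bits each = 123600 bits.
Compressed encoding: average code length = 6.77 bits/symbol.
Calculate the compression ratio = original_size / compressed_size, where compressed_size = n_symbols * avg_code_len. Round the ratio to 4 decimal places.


original_size = n_symbols * orig_bits = 7725 * 16 = 123600 bits
compressed_size = n_symbols * avg_code_len = 7725 * 6.77 = 52298.25 bits
ratio = original_size / compressed_size = 123600 / 52298.25 = 2.3634

Compression ratio = 2.3634


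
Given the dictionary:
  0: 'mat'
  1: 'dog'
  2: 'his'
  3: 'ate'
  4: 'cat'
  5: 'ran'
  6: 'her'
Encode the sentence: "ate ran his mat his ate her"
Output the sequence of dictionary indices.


Look up each word in the dictionary:
  'ate' -> 3
  'ran' -> 5
  'his' -> 2
  'mat' -> 0
  'his' -> 2
  'ate' -> 3
  'her' -> 6

Encoded: [3, 5, 2, 0, 2, 3, 6]


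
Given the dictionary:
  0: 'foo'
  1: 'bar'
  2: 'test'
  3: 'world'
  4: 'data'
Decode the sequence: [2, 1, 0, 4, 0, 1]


Look up each index in the dictionary:
  2 -> 'test'
  1 -> 'bar'
  0 -> 'foo'
  4 -> 'data'
  0 -> 'foo'
  1 -> 'bar'

Decoded: "test bar foo data foo bar"


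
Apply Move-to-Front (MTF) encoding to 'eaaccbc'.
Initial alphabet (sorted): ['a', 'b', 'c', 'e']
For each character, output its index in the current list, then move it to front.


MTF encoding:
'e': index 3 in ['a', 'b', 'c', 'e'] -> ['e', 'a', 'b', 'c']
'a': index 1 in ['e', 'a', 'b', 'c'] -> ['a', 'e', 'b', 'c']
'a': index 0 in ['a', 'e', 'b', 'c'] -> ['a', 'e', 'b', 'c']
'c': index 3 in ['a', 'e', 'b', 'c'] -> ['c', 'a', 'e', 'b']
'c': index 0 in ['c', 'a', 'e', 'b'] -> ['c', 'a', 'e', 'b']
'b': index 3 in ['c', 'a', 'e', 'b'] -> ['b', 'c', 'a', 'e']
'c': index 1 in ['b', 'c', 'a', 'e'] -> ['c', 'b', 'a', 'e']


Output: [3, 1, 0, 3, 0, 3, 1]


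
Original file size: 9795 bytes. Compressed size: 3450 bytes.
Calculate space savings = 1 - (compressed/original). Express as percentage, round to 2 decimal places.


ratio = compressed/original = 3450/9795 = 0.352221
savings = 1 - ratio = 1 - 0.352221 = 0.647779
as a percentage: 0.647779 * 100 = 64.78%

Space savings = 1 - 3450/9795 = 64.78%


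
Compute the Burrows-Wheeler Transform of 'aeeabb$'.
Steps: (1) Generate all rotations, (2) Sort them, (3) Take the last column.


Rotations (sorted):
  0: $aeeabb -> last char: b
  1: abb$aee -> last char: e
  2: aeeabb$ -> last char: $
  3: b$aeeab -> last char: b
  4: bb$aeea -> last char: a
  5: eabb$ae -> last char: e
  6: eeabb$a -> last char: a


BWT = be$baea


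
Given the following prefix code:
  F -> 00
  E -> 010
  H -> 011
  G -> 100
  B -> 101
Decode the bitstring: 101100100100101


Decoding step by step:
Bits 101 -> B
Bits 100 -> G
Bits 100 -> G
Bits 100 -> G
Bits 101 -> B


Decoded message: BGGGB


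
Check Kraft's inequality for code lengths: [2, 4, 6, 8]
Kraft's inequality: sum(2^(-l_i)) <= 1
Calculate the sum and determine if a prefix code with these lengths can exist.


Sum = 2^(-2) + 2^(-4) + 2^(-6) + 2^(-8)
    = 0.25 + 0.0625 + 0.015625 + 0.00390625
    = 85/256 = 0.33203125
Since 0.33203125 <= 1, Kraft's inequality IS satisfied.
A prefix code with these lengths CAN exist.

Kraft sum = 0.33203125. Satisfied.


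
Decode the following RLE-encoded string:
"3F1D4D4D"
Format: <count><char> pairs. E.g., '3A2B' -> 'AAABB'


Expanding each <count><char> pair:
  3F -> 'FFF'
  1D -> 'D'
  4D -> 'DDDD'
  4D -> 'DDDD'

Decoded = FFFDDDDDDDDD


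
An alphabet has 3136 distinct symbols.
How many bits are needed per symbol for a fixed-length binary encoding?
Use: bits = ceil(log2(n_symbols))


log2(3136) = 11.6147
Bracket: 2^11 = 2048 < 3136 <= 2^12 = 4096
So ceil(log2(3136)) = 12

bits = ceil(log2(3136)) = ceil(11.6147) = 12 bits


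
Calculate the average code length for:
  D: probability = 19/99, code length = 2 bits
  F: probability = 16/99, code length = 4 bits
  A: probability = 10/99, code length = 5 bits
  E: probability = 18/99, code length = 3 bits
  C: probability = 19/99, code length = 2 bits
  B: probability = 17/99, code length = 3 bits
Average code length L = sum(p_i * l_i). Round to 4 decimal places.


Weighted contributions p_i * l_i:
  D: (19/99) * 2 = 38/99
  F: (16/99) * 4 = 64/99
  A: (10/99) * 5 = 50/99
  E: (18/99) * 3 = 54/99
  C: (19/99) * 2 = 38/99
  B: (17/99) * 3 = 51/99
Sum = (38 + 64 + 50 + 54 + 38 + 51)/99 = 295/99

L = 295/99 = 2.9798 bits/symbol


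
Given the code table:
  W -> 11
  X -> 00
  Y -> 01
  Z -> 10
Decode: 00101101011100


Decoding:
00 -> X
10 -> Z
11 -> W
01 -> Y
01 -> Y
11 -> W
00 -> X


Result: XZWYYWX


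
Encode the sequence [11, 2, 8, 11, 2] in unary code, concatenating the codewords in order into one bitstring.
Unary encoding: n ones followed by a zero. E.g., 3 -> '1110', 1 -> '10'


Encode each number as n ones followed by a terminating 0:
  11 -> 111111111110 (12 bits)
  2 -> 110 (3 bits)
  8 -> 111111110 (9 bits)
  11 -> 111111111110 (12 bits)
  2 -> 110 (3 bits)
Total length = 12 + 3 + 9 + 12 + 3 = 39 bits.

Unary([11, 2, 8, 11, 2]) = 111111111110110111111110111111111110110 (39 bits)


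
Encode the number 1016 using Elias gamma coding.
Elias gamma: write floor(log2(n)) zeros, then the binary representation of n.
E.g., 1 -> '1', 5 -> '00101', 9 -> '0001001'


num_bits = floor(log2(1016)) + 1 = 10
leading_zeros = num_bits - 1 = 9
binary(1016) = 1111111000

Elias gamma(1016) = '000000000' + '1111111000' = 0000000001111111000 (19 bits)


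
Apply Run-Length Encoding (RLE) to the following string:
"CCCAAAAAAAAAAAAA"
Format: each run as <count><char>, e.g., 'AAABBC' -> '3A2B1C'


Scanning runs left to right:
  i=0: run of 'C' x 3 -> '3C'
  i=3: run of 'A' x 13 -> '13A'

RLE = 3C13A


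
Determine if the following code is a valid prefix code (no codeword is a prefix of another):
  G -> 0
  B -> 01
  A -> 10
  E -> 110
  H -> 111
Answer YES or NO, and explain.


Checking each pair (does one codeword prefix another?):
  G='0' vs B='01': prefix -- VIOLATION

NO -- this is NOT a valid prefix code. G (0) is a prefix of B (01).


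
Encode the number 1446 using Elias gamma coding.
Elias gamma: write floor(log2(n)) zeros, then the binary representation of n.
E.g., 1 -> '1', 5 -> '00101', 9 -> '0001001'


num_bits = floor(log2(1446)) + 1 = 11
leading_zeros = num_bits - 1 = 10
binary(1446) = 10110100110

Elias gamma(1446) = '0000000000' + '10110100110' = 000000000010110100110 (21 bits)
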